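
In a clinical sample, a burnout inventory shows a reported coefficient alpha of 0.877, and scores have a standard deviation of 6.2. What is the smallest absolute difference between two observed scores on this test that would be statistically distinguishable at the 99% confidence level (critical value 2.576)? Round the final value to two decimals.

The standard error of measurement is 6.20000×√(1 − 0.87700) ≈ 6.20000×0.35071 ≈ 2.17442.
SE_diff = √2 × SEM ≈ 3.07510
Smallest detectable difference = 2.576×3.07510 ≈ 7.92146

7.92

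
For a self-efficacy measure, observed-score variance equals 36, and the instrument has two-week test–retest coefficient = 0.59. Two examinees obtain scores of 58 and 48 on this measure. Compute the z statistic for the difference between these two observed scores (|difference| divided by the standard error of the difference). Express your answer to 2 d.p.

1.84

SD = √36 = 6.000
The standard error of measurement is 6.000*√(1 − 0.590) ≃ 6.000*0.640 ≃ 3.842.
SE_diff = √2 * SEM ≃ 5.433
z = |58 − 48| / 5.433 = 10 / 5.433 ≃ 1.841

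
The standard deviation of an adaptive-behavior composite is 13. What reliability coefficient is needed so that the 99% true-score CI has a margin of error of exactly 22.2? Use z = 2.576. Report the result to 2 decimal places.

0.56

Required SEM = 22.2 / 2.576 ≈ 8.618
Required reliability = 1 − (SEM/SD)² = 1 − 0.439 ≈ 0.561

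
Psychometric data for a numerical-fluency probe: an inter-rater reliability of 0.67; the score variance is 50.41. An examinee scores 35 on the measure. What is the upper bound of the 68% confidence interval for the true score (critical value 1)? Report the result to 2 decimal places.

39.08

SD = √50.41 = 7.1000
SEM = 7.1000 * √(1 − 0.6700) = 7.1000 * √0.3300 ≈ 7.1000 * 0.5745 ≈ 4.0786
1 * SEM ≈ 4.0786
Upper bound: 35 + 4.0786 = 39.0786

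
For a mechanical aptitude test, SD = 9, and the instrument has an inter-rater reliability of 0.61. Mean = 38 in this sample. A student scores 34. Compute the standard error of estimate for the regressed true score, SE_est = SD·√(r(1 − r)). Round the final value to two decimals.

SE_est = SD * √(r(1 − r)) = 9.0000 * √0.2379 ≈ 9.0000 * 0.4877 ≈ 4.3897

4.39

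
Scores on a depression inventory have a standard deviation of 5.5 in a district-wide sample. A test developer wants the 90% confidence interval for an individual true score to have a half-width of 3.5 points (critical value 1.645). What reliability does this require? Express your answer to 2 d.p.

0.85

Required SEM = 3.5 / 1.645 ≈ 2.1277
r = 1 − (2.1277/5.5)² ≈ 1 − 0.1497 ≈ 0.8503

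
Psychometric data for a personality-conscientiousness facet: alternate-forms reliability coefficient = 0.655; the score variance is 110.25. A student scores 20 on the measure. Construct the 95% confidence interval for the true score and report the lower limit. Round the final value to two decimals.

7.91

SD = √110.25 ≈ 10.500
The standard error of measurement is 10.500×√(1 − 0.655) ≈ 10.500×0.587 ≈ 6.167.
Half-width = 1.96×6.167 ≈ 12.088
Lower bound: 20 − 12.088 = 7.912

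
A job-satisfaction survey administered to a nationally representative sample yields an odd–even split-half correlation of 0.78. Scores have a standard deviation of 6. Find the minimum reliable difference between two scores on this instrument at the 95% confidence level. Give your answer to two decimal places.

5.85

Full-length reliability (Spearman-Brown) = 2(0.78)/(1+0.78) ≈ 0.876
SEM = 6.000 × √(1 − 0.876) = 6.000 × √0.124 ≈ 6.000 × 0.352 ≈ 2.109
SE_diff = SEM × √2 ≈ 2.109 × 1.414 ≈ 2.983
Minimum reliable difference = 1.96 × SE_diff ≈ 1.96 × 2.983 ≈ 5.847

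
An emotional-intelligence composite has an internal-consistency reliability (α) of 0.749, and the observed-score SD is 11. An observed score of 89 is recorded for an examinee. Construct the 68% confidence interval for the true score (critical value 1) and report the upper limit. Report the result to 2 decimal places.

94.51

SEM = 11.0000*√(1 − 0.7490) ≈ 5.5110
Margin = 1 * 5.5110 ≈ 5.5110
Upper bound: 89 + 5.5110 = 94.5110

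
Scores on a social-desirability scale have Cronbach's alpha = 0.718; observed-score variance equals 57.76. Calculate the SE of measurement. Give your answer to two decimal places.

4.04

σ = 57.76^(1/2) = 7.6000
The standard error of measurement is 7.6000×√(1 − 0.7180) ≈ 7.6000×0.5310 ≈ 4.0359.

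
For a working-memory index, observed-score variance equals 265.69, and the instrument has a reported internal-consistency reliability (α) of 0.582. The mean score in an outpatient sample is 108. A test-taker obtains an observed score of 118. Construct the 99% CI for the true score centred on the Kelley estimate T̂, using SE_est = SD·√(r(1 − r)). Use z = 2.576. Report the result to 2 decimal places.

SD = √265.69 = 16.3000
T̂ = r·X + (1 − r)·M = 0.5820*118 + 0.4180*108 = 68.6760 + 45.1440 ≈ 113.8200
SE_est = SD * √(r(1 − r)) = 16.3000 * √0.2433 ≈ 16.3000 * 0.4932 ≈ 8.0397
99% CI: 113.8200 ± 20.7101 ≈ (93.1099, 134.5301)

[93.11, 134.53]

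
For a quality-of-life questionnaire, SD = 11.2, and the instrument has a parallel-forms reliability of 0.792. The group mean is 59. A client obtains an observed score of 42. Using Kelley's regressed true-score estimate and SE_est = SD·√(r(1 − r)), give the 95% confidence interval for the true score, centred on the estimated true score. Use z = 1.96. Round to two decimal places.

[36.63, 54.45]

T̂ = 0.79200(42) + 0.20800(59) ≈ 45.53600
SE_est = 11.20000·√[r(1 − r)] ≈ 4.54582
95% CI: 45.53600 ± 8.90981 ≈ (36.62619, 54.44581)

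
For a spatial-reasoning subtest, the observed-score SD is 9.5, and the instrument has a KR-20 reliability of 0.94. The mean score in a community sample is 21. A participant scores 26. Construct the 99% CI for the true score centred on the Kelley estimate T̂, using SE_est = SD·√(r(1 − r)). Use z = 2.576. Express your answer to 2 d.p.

T̂ = 0.94000(26) + 0.06000(21) ≈ 25.70000
SE_est = SD * √(r(1 − r)) = 9.50000 * √0.05640 ≈ 9.50000 * 0.23749 ≈ 2.25612
CI = 25.70000 ± 2.576 * 2.25612 → [19.88822, 31.51178]

[19.89, 31.51]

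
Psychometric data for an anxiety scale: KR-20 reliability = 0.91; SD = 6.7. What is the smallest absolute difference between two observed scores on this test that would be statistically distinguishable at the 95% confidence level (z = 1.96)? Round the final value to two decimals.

5.57

The standard error of measurement is 6.7000×√(1 − 0.9100) ≈ 6.7000×0.3000 ≈ 2.0100.
SE_diff = SEM × √2 ≈ 2.0100 × 1.4142 ≈ 2.8426
Smallest detectable difference = 1.96×2.8426 ≈ 5.5714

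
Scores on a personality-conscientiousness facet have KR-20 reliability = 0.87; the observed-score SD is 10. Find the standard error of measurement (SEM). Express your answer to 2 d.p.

3.61

SEM = 10.00000*√(1 − 0.87000) ≃ 3.60555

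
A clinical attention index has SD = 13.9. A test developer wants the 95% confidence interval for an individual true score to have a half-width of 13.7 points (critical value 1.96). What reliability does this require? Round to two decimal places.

Required SEM = 13.7 / 1.96 ≈ 6.990
Required reliability = 1 − (SEM/SD)² = 1 − 0.253 ≈ 0.747

0.75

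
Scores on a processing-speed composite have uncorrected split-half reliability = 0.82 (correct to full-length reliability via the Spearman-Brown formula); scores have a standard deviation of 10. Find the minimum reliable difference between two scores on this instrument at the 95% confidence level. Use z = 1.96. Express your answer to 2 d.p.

8.72

Full-length reliability (Spearman-Brown) = 2(0.82)/(1+0.82) ≃ 0.9011
SEM = 10.0000 · √(1 − 0.9011) = 10.0000 · √0.0989 ≃ 10.0000 · 0.3145 ≃ 3.1449
Standard error of the difference = 3.1449·√2 ≃ 4.4475
Smallest detectable difference = 1.96·4.4475 ≃ 8.7171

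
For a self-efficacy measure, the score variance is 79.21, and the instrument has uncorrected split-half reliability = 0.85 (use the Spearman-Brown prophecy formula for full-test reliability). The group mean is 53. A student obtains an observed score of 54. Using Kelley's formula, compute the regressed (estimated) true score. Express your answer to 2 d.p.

Spearman-Brown: r = 2(0.85) / (1 + 0.85) = 1.700 / 1.850 ≃ 0.919
Estimated true score = 0.919*54 + (1 − 0.919)*53 ≃ 53.919

53.92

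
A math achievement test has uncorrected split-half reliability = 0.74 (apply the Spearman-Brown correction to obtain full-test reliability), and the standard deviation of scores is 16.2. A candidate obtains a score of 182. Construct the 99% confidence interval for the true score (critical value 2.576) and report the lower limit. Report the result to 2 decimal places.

Full-length reliability (Spearman-Brown) = 2(0.74)/(1+0.74) ≈ 0.8506
SEM = 16.2000*√(1 − 0.8506) ≈ 6.2622
Half-width = 2.576*6.2622 ≈ 16.1314
Lower limit = 182 − 16.1314 ≈ 165.8686

165.87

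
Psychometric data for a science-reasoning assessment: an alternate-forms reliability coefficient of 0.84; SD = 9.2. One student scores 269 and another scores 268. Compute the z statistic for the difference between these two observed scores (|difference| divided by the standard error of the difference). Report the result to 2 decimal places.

0.19

SEM = 9.2000 · √(1 − 0.8400) = 9.2000 · √0.1600 ≈ 9.2000 · 0.4000 ≈ 3.6800
SE_diff = √2 · SEM ≈ 5.2043
z = 1 / 5.2043 ≈ 0.1921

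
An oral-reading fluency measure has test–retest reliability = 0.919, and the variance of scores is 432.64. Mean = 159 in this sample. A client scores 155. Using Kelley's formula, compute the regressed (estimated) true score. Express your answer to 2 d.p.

T̂ = 0.919(155) + 0.081(159) ≈ 155.324

155.32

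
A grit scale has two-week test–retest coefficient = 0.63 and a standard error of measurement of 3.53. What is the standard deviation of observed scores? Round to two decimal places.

σ = SEM·(1 − r)^(−1/2) ≈ 3.53·1.6440 ≈ 5.8033

5.80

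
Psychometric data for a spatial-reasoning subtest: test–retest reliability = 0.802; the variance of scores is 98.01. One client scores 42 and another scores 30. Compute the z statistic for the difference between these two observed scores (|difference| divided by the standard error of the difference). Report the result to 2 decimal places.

1.93

σ = 98.01^(1/2) = 9.9000
SEM = 9.9000·√(1 − 0.8020) ≈ 4.4052
SE_diff = SEM · √2 ≈ 4.4052 · 1.4142 ≈ 6.2299
z = 12 / 6.2299 ≈ 1.9262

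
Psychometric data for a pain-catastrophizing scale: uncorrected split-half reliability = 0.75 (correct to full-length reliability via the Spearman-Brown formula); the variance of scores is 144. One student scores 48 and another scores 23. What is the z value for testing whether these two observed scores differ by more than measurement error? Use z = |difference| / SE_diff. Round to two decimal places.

SD = √144 ≃ 12.000
r_full = 2·0.75 / (1 + 0.75) ≃ 0.857
The standard error of measurement is 12.000×√(1 − 0.857) ≃ 12.000×0.378 ≃ 4.536.
Standard error of the difference = 4.536·√2 ≃ 6.414
z = |48 − 23| / 6.414 = 25 / 6.414 ≃ 3.898

3.90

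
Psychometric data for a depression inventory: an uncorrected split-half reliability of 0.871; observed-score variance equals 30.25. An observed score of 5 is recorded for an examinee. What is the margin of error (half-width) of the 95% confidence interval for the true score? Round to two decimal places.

σ = 30.25^(1/2) = 5.50000
Spearman-Brown: r = 2(0.871) / (1 + 0.871) = 1.74200 / 1.87100 ≃ 0.93105
The standard error of measurement is 5.50000*√(1 − 0.93105) ≃ 5.50000*0.26258 ≃ 1.44418.
1.96 * SEM ≃ 2.83059

2.83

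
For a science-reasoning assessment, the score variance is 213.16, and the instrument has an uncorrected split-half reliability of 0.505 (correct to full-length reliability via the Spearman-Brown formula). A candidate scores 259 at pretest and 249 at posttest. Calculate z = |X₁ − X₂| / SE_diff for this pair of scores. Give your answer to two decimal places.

0.84

σ = 213.16^(1/2) = 14.600
r_full = 2·0.505 / (1 + 0.505) ≈ 0.671
SEM = 14.600 × √(1 − 0.671) = 14.600 × √0.329 ≈ 14.600 × 0.574 ≈ 8.373
SE_diff = SEM × √2 ≈ 8.373 × 1.414 ≈ 11.841
z = |259 − 249| / 11.841 = 10 / 11.841 ≈ 0.844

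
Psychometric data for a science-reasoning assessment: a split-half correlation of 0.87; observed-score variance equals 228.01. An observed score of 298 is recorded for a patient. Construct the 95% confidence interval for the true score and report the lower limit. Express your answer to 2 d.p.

SD = √228.01 = 15.100
Spearman-Brown: r = 2(0.87) / (1 + 0.87) = 1.740 / 1.870 ≃ 0.930
SEM = 15.100 × √(1 − 0.930) = 15.100 × √0.070 ≃ 15.100 × 0.264 ≃ 3.981
1.96 × SEM ≃ 7.803
Lower limit = 298 − 7.803 ≃ 290.197

290.20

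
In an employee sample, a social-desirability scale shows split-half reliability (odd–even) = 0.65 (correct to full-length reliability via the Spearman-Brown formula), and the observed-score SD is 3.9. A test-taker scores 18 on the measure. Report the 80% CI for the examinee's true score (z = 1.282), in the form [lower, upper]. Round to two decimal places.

Spearman-Brown: r = 2(0.65) / (1 + 0.65) = 1.3000 / 1.6500 ≈ 0.7879
SEM = 3.9000 × √(1 − 0.7879) = 3.9000 × √0.2121 ≈ 3.9000 × 0.4606 ≈ 1.7962
Margin = 1.282 × 1.7962 ≈ 2.3027
Interval: (15.6973, 20.3027)

[15.70, 20.30]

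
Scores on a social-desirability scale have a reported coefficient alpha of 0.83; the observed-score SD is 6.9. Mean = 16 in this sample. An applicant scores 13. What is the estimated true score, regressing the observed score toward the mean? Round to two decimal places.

13.51

Estimated true score = 0.83000*13 + (1 − 0.83000)*16 ≃ 13.51000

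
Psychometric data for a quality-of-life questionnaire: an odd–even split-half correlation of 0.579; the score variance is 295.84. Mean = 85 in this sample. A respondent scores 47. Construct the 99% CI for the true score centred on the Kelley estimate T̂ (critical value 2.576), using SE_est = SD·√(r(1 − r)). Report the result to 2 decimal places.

σ = 295.84^(1/2) = 17.2000
Full-length reliability (Spearman-Brown) = 2(0.579)/(1+0.579) ≃ 0.7334
Estimated true score = 0.7334×47 + (1 − 0.7334)×85 ≃ 57.1317
SE_est = 17.2000×√(0.7334×0.2666) ≃ 7.6057
CI = 57.1317 ± 2.576 × 7.6057 → [37.5393, 76.7241]

[37.54, 76.72]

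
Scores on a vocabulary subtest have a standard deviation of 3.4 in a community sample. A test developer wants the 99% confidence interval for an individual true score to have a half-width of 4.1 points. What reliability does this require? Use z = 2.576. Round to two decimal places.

Required SEM = 4.1 / 2.576 ≈ 1.5916
r = 1 − (1.5916/3.4)² ≈ 1 − 0.2191 ≈ 0.7809

0.78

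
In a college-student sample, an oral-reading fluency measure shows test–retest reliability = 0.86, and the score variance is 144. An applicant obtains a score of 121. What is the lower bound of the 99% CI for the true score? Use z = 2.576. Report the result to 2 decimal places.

σ = 144^(1/2) = 12.000
SEM = 12.000 · √(1 − 0.860) = 12.000 · √0.140 ≃ 12.000 · 0.374 ≃ 4.490
Margin = 2.576 · 4.490 ≃ 11.566
Lower limit = 121 − 11.566 ≃ 109.434

109.43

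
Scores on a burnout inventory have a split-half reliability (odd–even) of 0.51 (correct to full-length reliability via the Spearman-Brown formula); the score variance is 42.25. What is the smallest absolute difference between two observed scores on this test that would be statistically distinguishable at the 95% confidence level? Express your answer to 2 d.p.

10.26

SD = √42.25 = 6.5000
Full-length reliability (Spearman-Brown) = 2(0.51)/(1+0.51) ≈ 0.6755
SEM = 6.5000×√(1 − 0.6755) ≈ 3.7027
Standard error of the difference = 3.7027·√2 ≈ 5.2365
Minimum reliable difference = 1.96 × SE_diff ≈ 1.96 × 5.2365 ≈ 10.2635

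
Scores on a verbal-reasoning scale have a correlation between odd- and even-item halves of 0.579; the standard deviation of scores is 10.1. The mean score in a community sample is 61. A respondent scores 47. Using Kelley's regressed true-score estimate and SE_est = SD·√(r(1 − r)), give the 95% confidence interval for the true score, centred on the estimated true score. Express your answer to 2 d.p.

[41.98, 59.49]

Spearman-Brown: r = 2(0.579) / (1 + 0.579) = 1.15800 / 1.57900 ≈ 0.73338
T̂ = 0.73338(47) + 0.26662(61) ≈ 50.73274
SE_est = SD × √(r(1 − r)) = 10.10000 × √0.19554 ≈ 10.10000 × 0.44219 ≈ 4.46616
CI = 50.73274 ± 1.96 × 4.46616 → [41.97906, 59.48642]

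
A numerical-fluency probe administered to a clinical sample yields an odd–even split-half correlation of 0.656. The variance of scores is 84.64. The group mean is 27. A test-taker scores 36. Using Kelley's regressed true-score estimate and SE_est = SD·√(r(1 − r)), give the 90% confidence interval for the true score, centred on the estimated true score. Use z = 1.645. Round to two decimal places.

[27.99, 40.27]

SD = √84.64 = 9.2000
Full-length reliability (Spearman-Brown) = 2(0.656)/(1+0.656) ≈ 0.7923
T̂ = 0.7923(36) + 0.2077(27) ≈ 34.1304
SE_est = 9.2000*√(0.7923*0.2077) ≈ 3.7323
90% CI: 34.1304 ± 6.1396 ≈ (27.9908, 40.2700)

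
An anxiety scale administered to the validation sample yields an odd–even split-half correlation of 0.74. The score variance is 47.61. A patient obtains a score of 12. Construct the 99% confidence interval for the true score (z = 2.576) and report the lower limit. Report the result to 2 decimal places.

5.13

SD = √47.61 = 6.9000
Spearman-Brown: r = 2(0.74) / (1 + 0.74) = 1.4800 / 1.7400 ≈ 0.8506
The standard error of measurement is 6.9000·√(1 − 0.8506) ≈ 6.9000·0.3866 ≈ 2.6672.
Half-width = 2.576·2.6672 ≈ 6.8708
Lower bound: 12 − 6.8708 = 5.1292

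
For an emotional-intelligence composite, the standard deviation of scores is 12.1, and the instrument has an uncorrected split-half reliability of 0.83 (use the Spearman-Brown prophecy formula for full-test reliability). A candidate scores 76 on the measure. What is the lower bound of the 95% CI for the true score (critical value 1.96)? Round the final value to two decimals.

68.77

Spearman-Brown: r = 2(0.83) / (1 + 0.83) = 1.66000 / 1.83000 ≈ 0.90710
SEM = 12.10000·√(1 − 0.90710) ≈ 3.68794
Margin = 1.96 · 3.68794 ≈ 7.22837
Lower limit = 76 − 7.22837 ≈ 68.77163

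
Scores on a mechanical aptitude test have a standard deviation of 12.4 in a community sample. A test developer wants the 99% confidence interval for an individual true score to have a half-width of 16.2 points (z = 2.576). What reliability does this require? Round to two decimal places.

SEM needed = half-width / z = 16.2/2.576 ≈ 6.2888
r = 1 − (6.2888/12.4)² ≈ 1 − 0.2572 ≈ 0.7428

0.74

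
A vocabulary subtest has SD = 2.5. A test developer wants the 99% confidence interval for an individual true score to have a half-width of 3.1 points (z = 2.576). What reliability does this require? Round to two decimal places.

SEM needed = half-width / z = 3.1/2.576 ≃ 1.2034
r = 1 − (SEM / SD)² = 1 − (1.2034 / 2.5)² ≃ 1 − 0.2317 ≃ 0.7683

0.77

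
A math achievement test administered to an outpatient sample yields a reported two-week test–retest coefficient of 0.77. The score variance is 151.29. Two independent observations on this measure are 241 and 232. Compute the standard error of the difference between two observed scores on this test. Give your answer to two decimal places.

8.34

σ = 151.29^(1/2) = 12.300
SEM = 12.300 * √(1 − 0.770) = 12.300 * √0.230 ≃ 12.300 * 0.480 ≃ 5.899
SE_diff = √2 * SEM ≃ 8.342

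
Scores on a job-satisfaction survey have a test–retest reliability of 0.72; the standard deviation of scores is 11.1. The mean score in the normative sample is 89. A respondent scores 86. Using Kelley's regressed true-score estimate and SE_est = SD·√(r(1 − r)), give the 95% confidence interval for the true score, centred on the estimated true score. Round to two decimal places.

T̂ = r·X + (1 − r)·M = 0.7200*86 + 0.2800*89 = 61.9200 + 24.9200 ≈ 86.8400
SE_est = 11.1000·√[r(1 − r)] ≈ 4.9839
CI = 86.8400 ± 1.96 * 4.9839 → [77.0716, 96.6084]

[77.07, 96.61]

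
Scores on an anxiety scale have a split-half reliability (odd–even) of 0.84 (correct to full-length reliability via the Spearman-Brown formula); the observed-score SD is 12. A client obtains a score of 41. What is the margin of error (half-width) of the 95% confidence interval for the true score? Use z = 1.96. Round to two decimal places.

6.94

Full-length reliability (Spearman-Brown) = 2(0.84)/(1+0.84) ≃ 0.9130
SEM = 12.0000 × √(1 − 0.9130) = 12.0000 × √0.0870 ≃ 12.0000 × 0.2949 ≃ 3.5386
Margin = 1.96 × 3.5386 ≃ 6.9357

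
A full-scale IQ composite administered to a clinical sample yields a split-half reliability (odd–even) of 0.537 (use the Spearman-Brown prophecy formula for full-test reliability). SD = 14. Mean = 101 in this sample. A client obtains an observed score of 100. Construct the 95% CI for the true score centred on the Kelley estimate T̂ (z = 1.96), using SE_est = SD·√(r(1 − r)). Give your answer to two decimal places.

[87.71, 112.89]

r_full = 2·0.537 / (1 + 0.537) ≈ 0.699
T̂ = 0.699(100) + 0.301(101) ≈ 100.301
SE_est = 14.000·√[r(1 − r)] ≈ 6.423
CI = 100.301 ± 1.96 × 6.423 → [87.712, 112.891]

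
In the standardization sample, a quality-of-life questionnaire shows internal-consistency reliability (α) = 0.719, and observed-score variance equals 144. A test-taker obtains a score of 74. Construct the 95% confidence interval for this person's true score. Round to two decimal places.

[61.53, 86.47]

SD = √144 ≈ 12.0000
The standard error of measurement is 12.0000*√(1 − 0.7190) ≈ 12.0000*0.5301 ≈ 6.3611.
Margin = 1.96 * 6.3611 ≈ 12.4678
CI = 74 ± 12.4678 → [61.5322, 86.4678]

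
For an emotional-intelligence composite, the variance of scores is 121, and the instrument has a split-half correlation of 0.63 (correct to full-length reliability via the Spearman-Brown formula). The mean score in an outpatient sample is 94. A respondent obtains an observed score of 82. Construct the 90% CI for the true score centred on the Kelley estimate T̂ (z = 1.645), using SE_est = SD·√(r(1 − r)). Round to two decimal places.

SD = √121 ≈ 11.000
r_full = 2·0.63 / (1 + 0.63) ≈ 0.773
T̂ = r·X + (1 − r)·M = 0.773*82 + 0.227*94 ≈ 63.387 + 21.337 ≈ 84.724
SE_est = SD * √(r(1 − r)) = 11.000 * √0.175 ≈ 11.000 * 0.419 ≈ 4.608
90% CI: 84.724 ± 7.580 ≈ (77.144, 92.304)

[77.14, 92.30]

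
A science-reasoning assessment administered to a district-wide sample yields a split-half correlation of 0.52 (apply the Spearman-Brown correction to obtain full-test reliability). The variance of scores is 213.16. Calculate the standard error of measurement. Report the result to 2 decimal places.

σ = 213.16^(1/2) = 14.6000
Spearman-Brown: r = 2(0.52) / (1 + 0.52) = 1.0400 / 1.5200 ≈ 0.6842
SEM = 14.6000*√(1 − 0.6842) ≈ 8.2045

8.20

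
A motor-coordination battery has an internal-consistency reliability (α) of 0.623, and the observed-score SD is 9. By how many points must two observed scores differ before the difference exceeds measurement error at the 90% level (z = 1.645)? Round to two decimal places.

12.86

SEM = 9.00000·√(1 − 0.62300) ≈ 5.52603
Standard error of the difference = 5.52603·√2 ≈ 7.81499
Minimum reliable difference = 1.645 · SE_diff ≈ 1.645 · 7.81499 ≈ 12.85565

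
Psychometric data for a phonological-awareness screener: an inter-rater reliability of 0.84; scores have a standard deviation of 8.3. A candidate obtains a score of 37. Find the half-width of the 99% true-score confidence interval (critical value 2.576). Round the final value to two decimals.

SEM = 8.30000·√(1 − 0.84000) ≃ 3.32000
Margin = 2.576 · 3.32000 ≃ 8.55232

8.55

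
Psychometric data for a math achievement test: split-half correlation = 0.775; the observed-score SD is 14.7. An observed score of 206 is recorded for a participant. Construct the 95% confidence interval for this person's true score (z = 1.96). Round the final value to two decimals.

Full-length reliability (Spearman-Brown) = 2(0.775)/(1+0.775) ≈ 0.873
SEM = 14.700×√(1 − 0.873) ≈ 5.234
Half-width = 1.96×5.234 ≈ 10.258
95% CI: 206 ± 10.258 = [195.742, 216.258]

[195.74, 216.26]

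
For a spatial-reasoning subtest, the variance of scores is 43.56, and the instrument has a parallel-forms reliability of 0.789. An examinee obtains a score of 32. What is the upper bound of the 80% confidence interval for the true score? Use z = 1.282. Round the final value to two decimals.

35.89

σ = 43.56^(1/2) = 6.600
The standard error of measurement is 6.600*√(1 − 0.789) ≈ 6.600*0.459 ≈ 3.032.
Margin = 1.282 * 3.032 ≈ 3.887
Upper limit = 32 + 3.887 ≈ 35.887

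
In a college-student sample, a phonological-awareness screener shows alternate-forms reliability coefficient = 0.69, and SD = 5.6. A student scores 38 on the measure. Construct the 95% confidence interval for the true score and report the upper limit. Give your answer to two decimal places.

44.11

The standard error of measurement is 5.6000*√(1 − 0.6900) ≃ 5.6000*0.5568 ≃ 3.1179.
Half-width = 1.96*3.1179 ≃ 6.1112
Upper bound: 38 + 6.1112 = 44.1112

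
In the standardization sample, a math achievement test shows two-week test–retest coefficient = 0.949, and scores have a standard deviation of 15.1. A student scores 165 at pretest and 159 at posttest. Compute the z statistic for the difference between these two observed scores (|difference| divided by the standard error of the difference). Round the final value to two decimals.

1.24

SEM = 15.10000·√(1 − 0.94900) ≈ 3.41006
Standard error of the difference = 3.41006·√2 ≈ 4.82255
z = |165 − 159| / 4.82255 = 6 / 4.82255 ≈ 1.24415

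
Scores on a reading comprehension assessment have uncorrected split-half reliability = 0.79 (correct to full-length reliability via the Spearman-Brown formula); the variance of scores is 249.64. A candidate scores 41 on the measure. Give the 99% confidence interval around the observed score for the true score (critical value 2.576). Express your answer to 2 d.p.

[27.06, 54.94]

SD = √249.64 = 15.800
Spearman-Brown: r = 2(0.79) / (1 + 0.79) = 1.580 / 1.790 ≈ 0.883
The standard error of measurement is 15.800×√(1 − 0.883) ≈ 15.800×0.343 ≈ 5.412.
Margin = 2.576 × 5.412 ≈ 13.941
Interval: (27.059, 54.941)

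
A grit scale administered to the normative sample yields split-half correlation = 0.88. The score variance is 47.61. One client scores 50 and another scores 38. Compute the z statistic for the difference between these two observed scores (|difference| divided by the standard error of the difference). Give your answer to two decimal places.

4.87

SD = √47.61 ≈ 6.900
r_full = 2·0.88 / (1 + 0.88) ≈ 0.936
The standard error of measurement is 6.900*√(1 − 0.936) ≈ 6.900*0.253 ≈ 1.743.
Standard error of the difference = 1.743·√2 ≈ 2.465
z = 12 / 2.465 ≈ 4.867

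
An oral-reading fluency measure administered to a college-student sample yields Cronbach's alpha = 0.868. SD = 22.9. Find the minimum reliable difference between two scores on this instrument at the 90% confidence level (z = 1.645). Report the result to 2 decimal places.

19.36

The standard error of measurement is 22.900·√(1 − 0.868) ≈ 22.900·0.363 ≈ 8.320.
Standard error of the difference = 8.320·√2 ≈ 11.766
Smallest detectable difference = 1.645·11.766 ≈ 19.355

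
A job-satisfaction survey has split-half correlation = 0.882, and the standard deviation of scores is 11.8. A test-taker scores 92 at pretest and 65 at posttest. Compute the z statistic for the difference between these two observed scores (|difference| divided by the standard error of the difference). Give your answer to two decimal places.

6.46

r_full = 2·0.882 / (1 + 0.882) ≈ 0.9373
SEM = 11.8000 * √(1 − 0.9373) = 11.8000 * √0.0627 ≈ 11.8000 * 0.2504 ≈ 2.9547
SE_diff = √2 * SEM ≈ 4.1786
z = 27 / 4.1786 ≈ 6.4615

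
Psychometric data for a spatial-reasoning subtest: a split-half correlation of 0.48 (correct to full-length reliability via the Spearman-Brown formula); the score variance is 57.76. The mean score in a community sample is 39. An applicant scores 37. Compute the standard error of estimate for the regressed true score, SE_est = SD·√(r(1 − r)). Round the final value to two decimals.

SD = √57.76 ≈ 7.60000
Full-length reliability (Spearman-Brown) = 2(0.48)/(1+0.48) ≈ 0.64865
SE_est = 7.60000·√[r(1 − r)] ≈ 3.62818

3.63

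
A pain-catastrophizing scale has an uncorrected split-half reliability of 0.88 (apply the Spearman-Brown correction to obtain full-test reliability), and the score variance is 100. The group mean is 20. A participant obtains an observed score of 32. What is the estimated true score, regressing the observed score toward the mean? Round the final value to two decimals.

31.23

Full-length reliability (Spearman-Brown) = 2(0.88)/(1+0.88) ≈ 0.93617
T̂ = r·X + (1 − r)·M = 0.93617×32 + 0.06383×20 ≈ 29.95745 + 1.27660 ≈ 31.23404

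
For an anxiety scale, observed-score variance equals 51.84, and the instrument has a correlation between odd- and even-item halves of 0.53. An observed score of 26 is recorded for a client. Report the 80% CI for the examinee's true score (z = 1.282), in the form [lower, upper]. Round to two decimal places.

[20.88, 31.12]

SD = √51.84 = 7.200
r_full = 2·0.53 / (1 + 0.53) ≈ 0.693
SEM = 7.200 * √(1 − 0.693) = 7.200 * √0.307 ≈ 7.200 * 0.554 ≈ 3.991
Margin = 1.282 * 3.991 ≈ 5.116
Interval: (20.884, 31.116)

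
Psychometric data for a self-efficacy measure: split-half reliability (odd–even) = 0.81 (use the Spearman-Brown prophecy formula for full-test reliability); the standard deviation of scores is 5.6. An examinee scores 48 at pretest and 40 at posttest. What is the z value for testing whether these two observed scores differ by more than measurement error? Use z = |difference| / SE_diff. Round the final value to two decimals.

3.12

r_full = 2·0.81 / (1 + 0.81) ≈ 0.89503
SEM = 5.60000 × √(1 − 0.89503) = 5.60000 × √0.10497 ≈ 5.60000 × 0.32399 ≈ 1.81437
Standard error of the difference = 1.81437·√2 ≈ 2.56590
z = 8 / 2.56590 ≈ 3.11781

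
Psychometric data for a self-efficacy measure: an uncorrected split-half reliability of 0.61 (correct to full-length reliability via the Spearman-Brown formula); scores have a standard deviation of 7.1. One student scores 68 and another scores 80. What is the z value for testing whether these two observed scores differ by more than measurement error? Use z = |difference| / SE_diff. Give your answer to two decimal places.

Full-length reliability (Spearman-Brown) = 2(0.61)/(1+0.61) ≈ 0.7578
The standard error of measurement is 7.1000·√(1 − 0.7578) ≈ 7.1000·0.4922 ≈ 3.4944.
SE_diff = √2 · SEM ≈ 4.9419
z = 12 / 4.9419 ≈ 2.4282

2.43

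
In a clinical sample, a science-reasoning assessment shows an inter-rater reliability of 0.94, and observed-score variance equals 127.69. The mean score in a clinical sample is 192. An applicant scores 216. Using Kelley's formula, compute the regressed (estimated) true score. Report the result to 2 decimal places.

T̂ = r·X + (1 − r)·M = 0.9400×216 + 0.0600×192 = 203.0400 + 11.5200 ≈ 214.5600

214.56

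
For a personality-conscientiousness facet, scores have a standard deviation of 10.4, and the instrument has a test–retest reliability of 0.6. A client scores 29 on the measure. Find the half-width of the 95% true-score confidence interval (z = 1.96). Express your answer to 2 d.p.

12.89

SEM = 10.40000 * √(1 − 0.60000) = 10.40000 * √0.40000 ≈ 10.40000 * 0.63246 ≈ 6.57754
Margin = 1.96 * 6.57754 ≈ 12.89197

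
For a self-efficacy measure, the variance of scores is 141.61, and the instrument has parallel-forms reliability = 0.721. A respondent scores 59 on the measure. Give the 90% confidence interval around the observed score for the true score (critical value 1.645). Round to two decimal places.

SD = √141.61 = 11.9000
SEM = 11.9000×√(1 − 0.7210) ≃ 6.2856
Margin = 1.645 × 6.2856 ≃ 10.3399
CI = 59 ± 10.3399 → [48.6601, 69.3399]

[48.66, 69.34]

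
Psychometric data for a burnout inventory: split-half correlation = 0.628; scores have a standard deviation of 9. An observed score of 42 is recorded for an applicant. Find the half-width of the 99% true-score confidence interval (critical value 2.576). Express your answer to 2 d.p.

11.08

Spearman-Brown: r = 2(0.628) / (1 + 0.628) = 1.2560 / 1.6280 ≈ 0.7715
SEM = 9.0000×√(1 − 0.7715) ≈ 4.3022
Margin = 2.576 × 4.3022 ≈ 11.0824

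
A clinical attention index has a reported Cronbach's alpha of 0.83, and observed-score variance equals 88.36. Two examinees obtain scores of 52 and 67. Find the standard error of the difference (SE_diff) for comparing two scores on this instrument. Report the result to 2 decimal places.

5.48

SD = √88.36 ≈ 9.4000
The standard error of measurement is 9.4000*√(1 − 0.8300) ≈ 9.4000*0.4123 ≈ 3.8757.
Standard error of the difference = 3.8757·√2 ≈ 5.4811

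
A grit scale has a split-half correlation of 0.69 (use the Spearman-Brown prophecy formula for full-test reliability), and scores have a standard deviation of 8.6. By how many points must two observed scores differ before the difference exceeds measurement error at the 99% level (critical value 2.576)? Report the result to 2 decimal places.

Spearman-Brown: r = 2(0.69) / (1 + 0.69) = 1.3800 / 1.6900 ≈ 0.8166
SEM = 8.6000 * √(1 − 0.8166) = 8.6000 * √0.1834 ≈ 8.6000 * 0.4283 ≈ 3.6833
SE_diff = SEM * √2 ≈ 3.6833 * 1.4142 ≈ 5.2090
Minimum reliable difference = 2.576 * SE_diff ≈ 2.576 * 5.2090 ≈ 13.4183

13.42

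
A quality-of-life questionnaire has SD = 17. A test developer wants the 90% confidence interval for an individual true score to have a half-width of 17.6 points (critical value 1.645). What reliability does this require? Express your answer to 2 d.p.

SEM needed = half-width / z = 17.6/1.645 ≈ 10.6991
Required reliability = 1 − (SEM/SD)² = 1 − 0.3961 ≈ 0.6039

0.60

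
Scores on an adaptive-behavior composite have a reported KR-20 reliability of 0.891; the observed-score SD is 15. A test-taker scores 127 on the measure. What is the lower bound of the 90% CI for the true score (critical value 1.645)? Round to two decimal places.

118.85

SEM = 15.00000×√(1 − 0.89100) ≈ 4.95227
1.645 × SEM ≈ 8.14649
Lower bound: 127 − 8.14649 = 118.85351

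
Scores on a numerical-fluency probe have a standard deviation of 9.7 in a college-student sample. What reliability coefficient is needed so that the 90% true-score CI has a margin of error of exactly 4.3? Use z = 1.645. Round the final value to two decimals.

0.93

SEM needed = half-width / z = 4.3/1.645 ≈ 2.61398
r = 1 − (2.61398/9.7)² ≈ 1 − 0.07262 ≈ 0.92738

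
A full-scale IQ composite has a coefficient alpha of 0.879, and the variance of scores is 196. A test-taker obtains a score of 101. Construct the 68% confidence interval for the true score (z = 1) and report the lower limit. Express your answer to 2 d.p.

96.13

σ = 196^(1/2) = 14.000
SEM = 14.000 · √(1 − 0.879) = 14.000 · √0.121 ≈ 14.000 · 0.348 ≈ 4.870
1 · SEM ≈ 4.870
Lower bound: 101 − 4.870 = 96.130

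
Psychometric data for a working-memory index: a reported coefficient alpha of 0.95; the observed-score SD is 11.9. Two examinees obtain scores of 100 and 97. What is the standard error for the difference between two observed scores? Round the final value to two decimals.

3.76

SEM = 11.9000 · √(1 − 0.9500) = 11.9000 · √0.0500 ≃ 11.9000 · 0.2236 ≃ 2.6609
SE_diff = SEM · √2 ≃ 2.6609 · 1.4142 ≃ 3.7631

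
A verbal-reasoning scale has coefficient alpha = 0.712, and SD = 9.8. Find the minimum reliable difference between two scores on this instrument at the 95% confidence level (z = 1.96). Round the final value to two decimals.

SEM = 9.8000*√(1 − 0.7120) ≃ 5.2592
SE_diff = √2 * SEM ≃ 7.4377
Smallest detectable difference = 1.96*7.4377 ≃ 14.5778

14.58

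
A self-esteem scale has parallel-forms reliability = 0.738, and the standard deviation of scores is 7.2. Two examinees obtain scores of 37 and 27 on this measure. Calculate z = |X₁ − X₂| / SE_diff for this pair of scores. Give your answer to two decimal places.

SEM = 7.2000 * √(1 − 0.7380) = 7.2000 * √0.2620 ≈ 7.2000 * 0.5119 ≈ 3.6854
SE_diff = √2 * SEM ≈ 5.2119
z = 10 / 5.2119 ≈ 1.9187

1.92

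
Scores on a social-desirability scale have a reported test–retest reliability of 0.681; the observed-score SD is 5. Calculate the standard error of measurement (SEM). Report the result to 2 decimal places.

2.82

SEM = 5.00000×√(1 − 0.68100) ≈ 2.82400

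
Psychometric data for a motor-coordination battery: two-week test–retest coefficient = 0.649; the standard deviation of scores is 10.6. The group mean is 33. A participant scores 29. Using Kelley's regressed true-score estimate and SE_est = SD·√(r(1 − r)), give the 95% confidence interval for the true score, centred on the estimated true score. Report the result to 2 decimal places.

Estimated true score = 0.64900*29 + (1 − 0.64900)*33 ≈ 30.40400
SE_est = SD * √(r(1 − r)) = 10.60000 * √0.22780 ≈ 10.60000 * 0.47728 ≈ 5.05920
95% CI: 30.40400 ± 9.91603 ≈ (20.48797, 40.32003)

[20.49, 40.32]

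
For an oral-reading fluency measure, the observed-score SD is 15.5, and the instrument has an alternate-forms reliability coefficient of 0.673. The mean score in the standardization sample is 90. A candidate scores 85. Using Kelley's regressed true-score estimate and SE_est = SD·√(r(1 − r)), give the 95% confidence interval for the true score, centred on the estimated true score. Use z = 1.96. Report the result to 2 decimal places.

[72.38, 100.89]

T̂ = r·X + (1 − r)·M = 0.673·85 + 0.327·90 = 57.205 + 29.430 ≈ 86.635
SE_est = 15.500·√(0.673·0.327) ≈ 7.271
CI = 86.635 ± 1.96 · 7.271 → [72.383, 100.887]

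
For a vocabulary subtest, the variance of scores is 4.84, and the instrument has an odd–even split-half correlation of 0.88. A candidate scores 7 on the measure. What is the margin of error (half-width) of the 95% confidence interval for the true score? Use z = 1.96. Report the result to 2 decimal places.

σ = 4.84^(1/2) = 2.20000
Full-length reliability (Spearman-Brown) = 2(0.88)/(1+0.88) ≃ 0.93617
SEM = 2.20000 × √(1 − 0.93617) = 2.20000 × √0.06383 ≃ 2.20000 × 0.25265 ≃ 0.55582
1.96 × SEM ≃ 1.08941

1.09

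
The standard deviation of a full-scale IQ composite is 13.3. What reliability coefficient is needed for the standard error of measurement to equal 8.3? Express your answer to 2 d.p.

0.61

r = 1 − (8.3000/13.3)² ≈ 1 − 0.3895 ≈ 0.6105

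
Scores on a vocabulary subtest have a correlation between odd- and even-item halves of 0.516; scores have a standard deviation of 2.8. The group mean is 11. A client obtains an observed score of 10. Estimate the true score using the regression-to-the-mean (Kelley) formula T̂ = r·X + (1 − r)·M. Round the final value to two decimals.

10.32

Full-length reliability (Spearman-Brown) = 2(0.516)/(1+0.516) ≈ 0.6807
T̂ = r·X + (1 − r)·M = 0.6807×10 + 0.3193×11 ≈ 6.8074 + 3.5119 ≈ 10.3193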